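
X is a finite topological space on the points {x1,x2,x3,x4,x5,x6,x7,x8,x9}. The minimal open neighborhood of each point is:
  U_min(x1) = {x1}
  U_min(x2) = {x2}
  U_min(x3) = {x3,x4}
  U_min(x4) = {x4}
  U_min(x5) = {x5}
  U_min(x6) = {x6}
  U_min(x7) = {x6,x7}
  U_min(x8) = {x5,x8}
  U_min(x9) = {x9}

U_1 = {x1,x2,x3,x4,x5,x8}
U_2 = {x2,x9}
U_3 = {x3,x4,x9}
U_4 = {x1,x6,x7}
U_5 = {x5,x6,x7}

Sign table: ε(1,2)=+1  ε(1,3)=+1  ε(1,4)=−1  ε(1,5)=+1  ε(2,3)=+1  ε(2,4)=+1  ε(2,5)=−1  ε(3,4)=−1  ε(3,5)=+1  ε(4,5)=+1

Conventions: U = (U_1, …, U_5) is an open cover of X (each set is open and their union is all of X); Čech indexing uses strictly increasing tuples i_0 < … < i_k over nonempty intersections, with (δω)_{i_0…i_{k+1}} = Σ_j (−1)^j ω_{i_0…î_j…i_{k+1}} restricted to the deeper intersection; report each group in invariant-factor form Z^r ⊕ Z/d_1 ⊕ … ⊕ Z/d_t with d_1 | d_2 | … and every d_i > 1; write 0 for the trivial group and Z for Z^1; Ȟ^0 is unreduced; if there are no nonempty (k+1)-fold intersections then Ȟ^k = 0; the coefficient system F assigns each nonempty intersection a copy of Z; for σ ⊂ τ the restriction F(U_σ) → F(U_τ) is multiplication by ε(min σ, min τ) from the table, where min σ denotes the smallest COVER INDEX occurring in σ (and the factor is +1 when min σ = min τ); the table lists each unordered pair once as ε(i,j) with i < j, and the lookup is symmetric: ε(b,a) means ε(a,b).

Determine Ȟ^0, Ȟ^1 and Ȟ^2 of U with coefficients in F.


nonempty overlaps:
  U12={x2} U13={x3,x4} U14={x1} U15={x5} U23={x9} U45={x6,x7}
C dims 5,6; δ0: rk 5, SNF 1^4·2
degree 0: 5−5−0 = 0 → Ȟ^0 ≅ 0
degree 1: 6−0−5 = 1 plus torsion [2] → Ȟ^1 ≅ Z ⊕ Z/2
degree 2: 0−0−0 = 0 → Ȟ^2 ≅ 0

Ȟ^0 = 0, Ȟ^1 = Z ⊕ Z/2, Ȟ^2 = 0


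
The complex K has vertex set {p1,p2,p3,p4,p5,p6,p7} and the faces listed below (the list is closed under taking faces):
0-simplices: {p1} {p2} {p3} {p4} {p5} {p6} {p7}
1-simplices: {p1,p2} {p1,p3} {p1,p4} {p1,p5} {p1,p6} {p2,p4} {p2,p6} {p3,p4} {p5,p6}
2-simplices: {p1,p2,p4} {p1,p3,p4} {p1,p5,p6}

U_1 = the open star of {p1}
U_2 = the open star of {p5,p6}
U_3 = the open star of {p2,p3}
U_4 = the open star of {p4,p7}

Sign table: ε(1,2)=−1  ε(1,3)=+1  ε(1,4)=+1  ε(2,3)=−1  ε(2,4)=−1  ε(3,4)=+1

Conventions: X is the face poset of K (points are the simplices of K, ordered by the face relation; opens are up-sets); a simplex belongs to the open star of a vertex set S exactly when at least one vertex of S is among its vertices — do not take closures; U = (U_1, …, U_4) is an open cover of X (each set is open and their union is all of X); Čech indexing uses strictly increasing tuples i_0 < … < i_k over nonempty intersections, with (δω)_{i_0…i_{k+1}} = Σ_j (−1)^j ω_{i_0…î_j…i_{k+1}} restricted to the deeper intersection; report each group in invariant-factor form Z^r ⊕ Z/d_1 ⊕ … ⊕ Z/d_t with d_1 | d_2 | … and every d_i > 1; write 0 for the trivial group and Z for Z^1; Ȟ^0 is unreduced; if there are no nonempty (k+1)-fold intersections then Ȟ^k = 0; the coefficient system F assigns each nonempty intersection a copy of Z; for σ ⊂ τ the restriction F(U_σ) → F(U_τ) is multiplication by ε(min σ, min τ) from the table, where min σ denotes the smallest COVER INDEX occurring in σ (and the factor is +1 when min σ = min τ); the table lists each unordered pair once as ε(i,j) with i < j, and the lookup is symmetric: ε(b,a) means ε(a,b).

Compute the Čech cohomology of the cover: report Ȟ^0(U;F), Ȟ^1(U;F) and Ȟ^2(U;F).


Ȟ^0 ≅ Z, Ȟ^1 ≅ Z and Ȟ^2 ≅ 0

nerve of the cover:
  U1={{p1},{p1,p2},{p1,p3},{p1,p4},{p1,p5},{p1,p6},{p1,p2,p4},{p1,p3,p4},{p1,p5,p6}} U2={{p5},{p6},{p1,p5},{p1,p6},{p2,p6},{p5,p6},{p1,p5,p6}} U3={{p2},{p3},{p1,p2},{p1,p3},{p2,p4},{p2,p6},{p3,p4},{p1,p2,p4},{p1,p3,p4}} U4={{p4},{p7},{p1,p4},{p2,p4},{p3,p4},{p1,p2,p4},{p1,p3,p4}}
  U12={{p1,p5},{p1,p6},{p1,p5,p6}} U13={{p1,p2},{p1,p3},{p1,p2,p4},{p1,p3,p4}} U14={{p1,p4},{p1,p2,p4},{p1,p3,p4}} U23={{p2,p6}} U34={{p2,p4},{p3,p4},{p1,p2,p4},{p1,p3,p4}}
  U134={{p1,p2,p4},{p1,p3,p4}}
C dims 4,5,1; δ0: rk 3, SNF 1^3; δ1: rk 1, SNF 1^1
Ȟ^0 = (4 − 3) − 0 = 1, so Ȟ^0 ≅ Z
Ȟ^1 = (5 − 1) − 3 = 1, so Ȟ^1 ≅ Z
Ȟ^2 = (1 − 0) − 1 = 0, so Ȟ^2 ≅ 0


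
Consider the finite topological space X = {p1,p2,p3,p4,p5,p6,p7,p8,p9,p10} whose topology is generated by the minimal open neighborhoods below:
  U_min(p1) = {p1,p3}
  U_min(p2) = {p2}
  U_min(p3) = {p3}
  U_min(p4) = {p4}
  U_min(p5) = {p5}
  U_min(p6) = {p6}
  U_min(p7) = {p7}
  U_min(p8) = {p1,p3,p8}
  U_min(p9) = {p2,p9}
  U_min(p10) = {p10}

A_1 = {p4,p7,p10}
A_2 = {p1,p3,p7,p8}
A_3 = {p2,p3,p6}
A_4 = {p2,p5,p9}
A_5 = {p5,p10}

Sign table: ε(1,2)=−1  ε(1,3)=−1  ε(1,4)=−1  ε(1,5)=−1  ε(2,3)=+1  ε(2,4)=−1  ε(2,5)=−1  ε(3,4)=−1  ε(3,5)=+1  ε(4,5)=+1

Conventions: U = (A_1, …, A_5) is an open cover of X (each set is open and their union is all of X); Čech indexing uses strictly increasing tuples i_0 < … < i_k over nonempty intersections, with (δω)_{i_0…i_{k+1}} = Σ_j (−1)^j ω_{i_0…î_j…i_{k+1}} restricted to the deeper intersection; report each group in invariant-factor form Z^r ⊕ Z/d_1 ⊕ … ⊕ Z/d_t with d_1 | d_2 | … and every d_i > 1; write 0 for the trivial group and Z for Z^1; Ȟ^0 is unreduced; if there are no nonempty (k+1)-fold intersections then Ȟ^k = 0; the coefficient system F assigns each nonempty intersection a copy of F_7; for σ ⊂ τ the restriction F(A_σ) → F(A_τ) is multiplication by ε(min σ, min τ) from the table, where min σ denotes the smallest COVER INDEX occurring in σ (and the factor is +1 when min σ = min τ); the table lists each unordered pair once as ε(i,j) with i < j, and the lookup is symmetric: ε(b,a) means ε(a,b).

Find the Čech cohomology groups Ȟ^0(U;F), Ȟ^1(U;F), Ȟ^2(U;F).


cover nerve:
  A12={p7} A15={p10} A23={p3} A34={p2} A45={p5}
C dims 5,5; δ0: rk_F7 5
Ȟ^0: (5−5)−0=0 ⇒ 0
Ȟ^1: (5−0)−5=0 ⇒ 0
Ȟ^2: (0−0)−0=0 ⇒ 0

Ȟ^0(U;F) ≅ 0,  Ȟ^1(U;F) ≅ 0,  Ȟ^2(U;F) ≅ 0


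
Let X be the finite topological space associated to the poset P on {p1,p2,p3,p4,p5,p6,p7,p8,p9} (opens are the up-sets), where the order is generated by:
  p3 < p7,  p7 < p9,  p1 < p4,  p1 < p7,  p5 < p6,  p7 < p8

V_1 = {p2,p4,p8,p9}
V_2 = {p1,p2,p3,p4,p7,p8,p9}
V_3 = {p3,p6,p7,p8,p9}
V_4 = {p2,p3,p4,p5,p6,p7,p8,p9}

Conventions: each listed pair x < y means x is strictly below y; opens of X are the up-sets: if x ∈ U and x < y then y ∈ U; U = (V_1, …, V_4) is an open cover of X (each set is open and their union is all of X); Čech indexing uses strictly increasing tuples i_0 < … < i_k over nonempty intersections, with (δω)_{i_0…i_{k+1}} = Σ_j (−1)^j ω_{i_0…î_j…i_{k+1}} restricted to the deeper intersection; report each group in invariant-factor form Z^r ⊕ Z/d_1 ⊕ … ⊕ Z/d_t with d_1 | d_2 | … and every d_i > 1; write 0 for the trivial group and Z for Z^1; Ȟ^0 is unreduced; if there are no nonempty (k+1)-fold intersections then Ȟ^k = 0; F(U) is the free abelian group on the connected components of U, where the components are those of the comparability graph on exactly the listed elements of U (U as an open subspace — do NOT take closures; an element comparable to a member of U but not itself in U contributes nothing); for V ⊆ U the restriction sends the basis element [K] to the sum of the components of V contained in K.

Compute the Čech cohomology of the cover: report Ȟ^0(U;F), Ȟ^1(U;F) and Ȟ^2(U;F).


Ȟ^0(U;F) ≅ Z^3; Ȟ^1(U;F) ≅ 0; Ȟ^2(U;F) ≅ 0

nonempty overlaps:
  V12={p2,p4,p8,p9} V13={p8,p9} V14={p2,p4,p8,p9} V23={p3,p7,p8,p9} V24={p2,p3,p4,p7,p8,p9} V34={p3,p6,p7,p8,p9}
  V123={p8,p9} V124={p2,p4,p8,p9} V134={p8,p9} V234={p3,p7,p8,p9}
  V1234={p8,p9}
components per intersection:
  V1: {p2} {p4} {p8} {p9}
  V2: {p1,p3,p4,p7,p8,p9} {p2}
  V3: {p3,p7,p8,p9} {p6}
  V4: {p2} {p3,p7,p8,p9} {p4} {p5,p6}
  V12: {p2} {p4} {p8} {p9}
  V13: {p8} {p9}
  V14: {p2} {p4} {p8} {p9}
  V23: {p3,p7,p8,p9}
  V24: {p2} {p3,p7,p8,p9} {p4}
  V34: {p3,p7,p8,p9} {p6}
  V123: {p8} {p9}
  V124: {p2} {p4} {p8} {p9}
  V134: {p8} {p9}
  V234: {p3,p7,p8,p9}
  V1234: {p8} {p9}
C dims 12,16,9,2; δ0: rk 9, SNF 1^9; δ1: rk 7, SNF 1^7; δ2: rk 2, SNF 1^2
degree 0: 12−9−0 = 3 → Ȟ^0 ≅ Z^3
degree 1: 16−7−9 = 0 → Ȟ^1 ≅ 0
degree 2: 9−2−7 = 0 → Ȟ^2 ≅ 0


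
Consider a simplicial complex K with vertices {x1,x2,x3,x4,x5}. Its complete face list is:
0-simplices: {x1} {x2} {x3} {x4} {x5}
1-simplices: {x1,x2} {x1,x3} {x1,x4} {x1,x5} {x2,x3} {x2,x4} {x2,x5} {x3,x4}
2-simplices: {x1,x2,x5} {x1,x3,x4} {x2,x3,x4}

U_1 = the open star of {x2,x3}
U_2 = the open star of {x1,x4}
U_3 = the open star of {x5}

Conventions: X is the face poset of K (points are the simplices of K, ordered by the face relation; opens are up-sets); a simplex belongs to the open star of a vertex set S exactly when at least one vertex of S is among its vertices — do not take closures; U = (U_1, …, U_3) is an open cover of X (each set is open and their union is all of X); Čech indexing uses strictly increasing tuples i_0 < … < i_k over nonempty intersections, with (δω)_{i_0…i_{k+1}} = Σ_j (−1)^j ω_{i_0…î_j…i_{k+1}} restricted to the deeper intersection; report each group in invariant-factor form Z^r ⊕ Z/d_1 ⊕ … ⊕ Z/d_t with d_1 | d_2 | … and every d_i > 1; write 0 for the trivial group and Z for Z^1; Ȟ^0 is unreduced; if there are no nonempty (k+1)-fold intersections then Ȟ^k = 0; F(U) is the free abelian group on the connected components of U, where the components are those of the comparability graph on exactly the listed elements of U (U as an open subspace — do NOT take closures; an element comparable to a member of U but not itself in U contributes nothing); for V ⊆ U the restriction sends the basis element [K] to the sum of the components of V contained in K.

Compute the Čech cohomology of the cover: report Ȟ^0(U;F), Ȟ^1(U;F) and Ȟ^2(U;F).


nonempty intersections:
  U1={{x2},{x3},{x1,x2},{x1,x3},{x2,x3},{x2,x4},{x2,x5},{x3,x4},{x1,x2,x5},{x1,x3,x4},{x2,x3,x4}} U2={{x1},{x4},{x1,x2},{x1,x3},{x1,x4},{x1,x5},{x2,x4},{x3,x4},{x1,x2,x5},{x1,x3,x4},{x2,x3,x4}} U3={{x5},{x1,x5},{x2,x5},{x1,x2,x5}}
  U12={{x1,x2},{x1,x3},{x2,x4},{x3,x4},{x1,x2,x5},{x1,x3,x4},{x2,x3,x4}} U13={{x2,x5},{x1,x2,x5}} U23={{x1,x5},{x1,x2,x5}}
  U123={{x1,x2,x5}}
components per intersection:
  U1: {{x2},{x3},{x1,x2},{x1,x3},{x2,x3},{x2,x4},{x2,x5},{x3,x4},{x1,x2,x5},{x1,x3,x4},{x2,x3,x4}}
  U2: {{x1},{x4},{x1,x2},{x1,x3},{x1,x4},{x1,x5},{x2,x4},{x3,x4},{x1,x2,x5},{x1,x3,x4},{x2,x3,x4}}
  U3: {{x5},{x1,x5},{x2,x5},{x1,x2,x5}}
  U12: {{x1,x2},{x1,x2,x5}} {{x1,x3},{x2,x4},{x3,x4},{x1,x3,x4},{x2,x3,x4}}
  U13: {{x2,x5},{x1,x2,x5}}
  U23: {{x1,x5},{x1,x2,x5}}
  U123: {{x1,x2,x5}}
C dims 3,4,1; δ0: rk 2, SNF 1^2; δ1: rk 1, SNF 1^1
Ȟ^0: (3−2)−0=1 ⇒ Z
Ȟ^1: (4−1)−2=1 ⇒ Z
Ȟ^2: (1−0)−1=0 ⇒ 0

Ȟ^0(U;F) ≅ Z, Ȟ^1(U;F) ≅ Z, Ȟ^2(U;F) ≅ 0


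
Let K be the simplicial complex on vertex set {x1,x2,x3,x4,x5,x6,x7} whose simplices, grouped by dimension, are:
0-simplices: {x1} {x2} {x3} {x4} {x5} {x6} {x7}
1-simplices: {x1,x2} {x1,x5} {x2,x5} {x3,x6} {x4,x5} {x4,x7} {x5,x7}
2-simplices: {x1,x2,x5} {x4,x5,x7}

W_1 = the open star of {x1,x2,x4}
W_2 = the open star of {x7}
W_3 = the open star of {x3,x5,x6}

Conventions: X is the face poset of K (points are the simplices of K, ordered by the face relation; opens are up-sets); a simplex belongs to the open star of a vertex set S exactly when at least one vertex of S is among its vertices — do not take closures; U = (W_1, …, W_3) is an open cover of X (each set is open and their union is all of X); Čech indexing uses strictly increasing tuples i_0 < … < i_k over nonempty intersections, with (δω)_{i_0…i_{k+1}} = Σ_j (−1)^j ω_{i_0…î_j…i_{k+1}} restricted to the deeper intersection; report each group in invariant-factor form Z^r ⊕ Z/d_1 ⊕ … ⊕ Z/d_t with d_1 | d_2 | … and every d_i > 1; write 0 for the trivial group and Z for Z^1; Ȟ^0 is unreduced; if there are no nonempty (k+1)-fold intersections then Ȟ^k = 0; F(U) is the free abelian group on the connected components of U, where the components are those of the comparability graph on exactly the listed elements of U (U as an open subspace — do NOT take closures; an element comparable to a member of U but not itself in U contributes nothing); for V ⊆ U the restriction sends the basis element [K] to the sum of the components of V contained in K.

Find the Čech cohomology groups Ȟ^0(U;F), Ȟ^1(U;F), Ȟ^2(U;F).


nonempty overlaps:
  W1={{x1},{x2},{x4},{x1,x2},{x1,x5},{x2,x5},{x4,x5},{x4,x7},{x1,x2,x5},{x4,x5,x7}} W2={{x7},{x4,x7},{x5,x7},{x4,x5,x7}} W3={{x3},{x5},{x6},{x1,x5},{x2,x5},{x3,x6},{x4,x5},{x5,x7},{x1,x2,x5},{x4,x5,x7}}
  W12={{x4,x7},{x4,x5,x7}} W13={{x1,x5},{x2,x5},{x4,x5},{x1,x2,x5},{x4,x5,x7}} W23={{x5,x7},{x4,x5,x7}}
  W123={{x4,x5,x7}}
components per intersection:
  W1: {{x1},{x2},{x1,x2},{x1,x5},{x2,x5},{x1,x2,x5}} {{x4},{x4,x5},{x4,x7},{x4,x5,x7}}
  W2: {{x7},{x4,x7},{x5,x7},{x4,x5,x7}}
  W3: {{x3},{x6},{x3,x6}} {{x5},{x1,x5},{x2,x5},{x4,x5},{x5,x7},{x1,x2,x5},{x4,x5,x7}}
  W12: {{x4,x7},{x4,x5,x7}}
  W13: {{x1,x5},{x2,x5},{x1,x2,x5}} {{x4,x5},{x4,x5,x7}}
  W23: {{x5,x7},{x4,x5,x7}}
  W123: {{x4,x5,x7}}
C dims 5,4,1; δ0: rk 3, SNF 1^3; δ1: rk 1, SNF 1^1
degree 0: 5−3−0 = 2 → Ȟ^0 ≅ Z^2
degree 1: 4−1−3 = 0 → Ȟ^1 ≅ 0
degree 2: 1−0−1 = 0 → Ȟ^2 ≅ 0

Ȟ^0 ≅ Z^2; Ȟ^1 ≅ 0; Ȟ^2 ≅ 0


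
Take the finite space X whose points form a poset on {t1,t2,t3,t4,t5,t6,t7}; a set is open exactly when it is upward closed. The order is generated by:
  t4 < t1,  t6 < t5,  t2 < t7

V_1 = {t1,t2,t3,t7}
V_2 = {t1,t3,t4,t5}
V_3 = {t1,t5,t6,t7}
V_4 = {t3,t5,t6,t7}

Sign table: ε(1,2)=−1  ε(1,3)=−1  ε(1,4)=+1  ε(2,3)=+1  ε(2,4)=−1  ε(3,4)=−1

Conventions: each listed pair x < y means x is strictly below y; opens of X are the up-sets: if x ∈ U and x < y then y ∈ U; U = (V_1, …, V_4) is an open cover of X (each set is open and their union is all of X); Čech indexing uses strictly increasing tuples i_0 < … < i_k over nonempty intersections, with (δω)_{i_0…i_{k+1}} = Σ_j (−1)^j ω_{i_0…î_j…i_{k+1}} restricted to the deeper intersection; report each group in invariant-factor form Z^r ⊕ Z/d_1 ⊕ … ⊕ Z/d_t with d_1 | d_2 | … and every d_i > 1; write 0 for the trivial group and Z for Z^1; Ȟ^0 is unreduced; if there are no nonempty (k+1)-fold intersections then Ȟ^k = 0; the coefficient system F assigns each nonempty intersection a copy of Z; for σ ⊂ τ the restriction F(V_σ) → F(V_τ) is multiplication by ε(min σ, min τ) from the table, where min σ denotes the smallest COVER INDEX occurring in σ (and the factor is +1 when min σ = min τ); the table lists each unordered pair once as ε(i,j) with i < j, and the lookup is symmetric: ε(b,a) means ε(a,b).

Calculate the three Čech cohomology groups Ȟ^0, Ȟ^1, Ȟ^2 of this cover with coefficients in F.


nonempty intersections:
  V12={t1,t3} V13={t1,t7} V14={t3,t7} V23={t1,t5} V24={t3,t5} V34={t5,t6,t7}
  V123={t1} V124={t3} V134={t7} V234={t5}
C dims 4,6,4; δ0: rk 3, SNF 1^3; δ1: rk 3, SNF 1^3
Ȟ^0: (4−3)−0=1 ⇒ Z
Ȟ^1: (6−3)−3=0 ⇒ 0
Ȟ^2: (4−0)−3=1 ⇒ Z

Ȟ^0(U;F) ≅ Z,  Ȟ^1(U;F) ≅ 0,  Ȟ^2(U;F) ≅ Z


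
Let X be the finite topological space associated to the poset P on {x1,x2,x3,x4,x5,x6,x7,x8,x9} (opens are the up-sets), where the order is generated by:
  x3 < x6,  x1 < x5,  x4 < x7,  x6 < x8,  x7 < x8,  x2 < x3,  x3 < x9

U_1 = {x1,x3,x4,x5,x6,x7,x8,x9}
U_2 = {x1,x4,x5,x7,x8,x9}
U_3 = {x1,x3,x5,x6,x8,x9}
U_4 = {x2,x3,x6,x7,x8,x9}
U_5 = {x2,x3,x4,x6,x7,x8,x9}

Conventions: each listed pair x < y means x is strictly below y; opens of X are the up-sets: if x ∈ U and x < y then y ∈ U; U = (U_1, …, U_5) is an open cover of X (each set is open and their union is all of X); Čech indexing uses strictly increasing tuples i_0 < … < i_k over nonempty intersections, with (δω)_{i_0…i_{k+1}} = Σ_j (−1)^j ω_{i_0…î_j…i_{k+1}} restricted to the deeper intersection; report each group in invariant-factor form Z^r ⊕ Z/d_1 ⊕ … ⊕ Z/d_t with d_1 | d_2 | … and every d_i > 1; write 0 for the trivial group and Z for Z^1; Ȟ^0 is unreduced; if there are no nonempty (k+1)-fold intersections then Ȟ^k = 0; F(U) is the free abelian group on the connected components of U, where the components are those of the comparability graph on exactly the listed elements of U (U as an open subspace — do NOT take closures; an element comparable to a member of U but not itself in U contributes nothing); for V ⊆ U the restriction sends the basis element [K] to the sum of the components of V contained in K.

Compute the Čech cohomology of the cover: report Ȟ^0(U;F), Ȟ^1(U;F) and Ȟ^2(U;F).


Ȟ^0 ≅ Z^2,  Ȟ^1 ≅ 0,  Ȟ^2 ≅ 0

nonempty intersections:
  U12={x1,x4,x5,x7,x8,x9} U13={x1,x3,x5,x6,x8,x9} U14={x3,x6,x7,x8,x9} U15={x3,x4,x6,x7,x8,x9} U23={x1,x5,x8,x9} U24={x7,x8,x9} U25={x4,x7,x8,x9} U34={x3,x6,x8,x9} U35={x3,x6,x8,x9} U45={x2,x3,x6,x7,x8,x9}
  U123={x1,x5,x8,x9} U124={x7,x8,x9} U125={x4,x7,x8,x9} U134={x3,x6,x8,x9} U135={x3,x6,x8,x9} U145={x3,x6,x7,x8,x9} U234={x8,x9} U235={x8,x9} U245={x7,x8,x9} U345={x3,x6,x8,x9}
  U1234={x8,x9} U1235={x8,x9} U1245={x7,x8,x9} U1345={x3,x6,x8,x9} U2345={x8,x9}
  U12345={x8,x9}
components per intersection:
  U1: {x1,x5} {x3,x4,x6,x7,x8,x9}
  U2: {x1,x5} {x4,x7,x8} {x9}
  U3: {x1,x5} {x3,x6,x8,x9}
  U4: {x2,x3,x6,x7,x8,x9}
  U5: {x2,x3,x4,x6,x7,x8,x9}
  U12: {x1,x5} {x4,x7,x8} {x9}
  U13: {x1,x5} {x3,x6,x8,x9}
  U14: {x3,x6,x7,x8,x9}
  U15: {x3,x4,x6,x7,x8,x9}
  U23: {x1,x5} {x8} {x9}
  U24: {x7,x8} {x9}
  U25: {x4,x7,x8} {x9}
  U34: {x3,x6,x8,x9}
  U35: {x3,x6,x8,x9}
  U45: {x2,x3,x6,x7,x8,x9}
  U123: {x1,x5} {x8} {x9}
  U124: {x7,x8} {x9}
  U125: {x4,x7,x8} {x9}
  U134: {x3,x6,x8,x9}
  U135: {x3,x6,x8,x9}
  U145: {x3,x6,x7,x8,x9}
  U234: {x8} {x9}
  U235: {x8} {x9}
  U245: {x7,x8} {x9}
  U345: {x3,x6,x8,x9}
  U1234: {x8} {x9}
  U1235: {x8} {x9}
  U1245: {x7,x8} {x9}
  U1345: {x3,x6,x8,x9}
  U2345: {x8} {x9}
  U12345: {x8} {x9}
C dims 9,17,17,9; δ0: rk 7, SNF 1^7; δ1: rk 10, SNF 1^10; δ2: rk 7, SNF 1^7
Ȟ^0: (9−7)−0=2 ⇒ Z^2
Ȟ^1: (17−10)−7=0 ⇒ 0
Ȟ^2: (17−7)−10=0 ⇒ 0


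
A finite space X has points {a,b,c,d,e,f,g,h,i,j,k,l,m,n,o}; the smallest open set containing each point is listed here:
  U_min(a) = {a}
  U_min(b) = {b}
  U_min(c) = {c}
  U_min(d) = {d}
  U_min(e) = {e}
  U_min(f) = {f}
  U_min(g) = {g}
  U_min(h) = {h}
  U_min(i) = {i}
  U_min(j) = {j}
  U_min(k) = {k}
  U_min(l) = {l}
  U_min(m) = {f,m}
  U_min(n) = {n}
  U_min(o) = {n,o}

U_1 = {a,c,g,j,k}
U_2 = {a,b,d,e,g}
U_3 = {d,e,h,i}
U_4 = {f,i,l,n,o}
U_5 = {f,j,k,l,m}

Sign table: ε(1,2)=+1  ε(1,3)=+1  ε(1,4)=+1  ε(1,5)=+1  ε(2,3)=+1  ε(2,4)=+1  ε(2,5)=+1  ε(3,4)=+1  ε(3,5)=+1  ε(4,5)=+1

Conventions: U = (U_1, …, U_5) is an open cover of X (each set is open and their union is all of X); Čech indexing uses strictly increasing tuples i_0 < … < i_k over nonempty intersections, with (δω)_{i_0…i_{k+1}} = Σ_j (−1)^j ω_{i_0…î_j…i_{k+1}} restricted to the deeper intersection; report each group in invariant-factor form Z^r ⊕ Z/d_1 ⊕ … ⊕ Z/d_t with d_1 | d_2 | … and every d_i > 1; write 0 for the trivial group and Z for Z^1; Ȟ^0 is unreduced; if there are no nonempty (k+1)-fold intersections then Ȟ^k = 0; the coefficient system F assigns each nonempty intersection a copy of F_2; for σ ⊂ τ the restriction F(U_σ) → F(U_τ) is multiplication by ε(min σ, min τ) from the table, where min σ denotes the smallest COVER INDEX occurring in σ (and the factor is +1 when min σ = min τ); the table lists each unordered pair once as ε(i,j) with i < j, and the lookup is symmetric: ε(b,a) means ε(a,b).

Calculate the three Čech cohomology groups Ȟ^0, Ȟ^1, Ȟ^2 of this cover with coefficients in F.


Ȟ^0 = Z/2, Ȟ^1 = Z/2 and Ȟ^2 = 0

nerve of the cover:
  U12={a,g} U15={j,k} U23={d,e} U34={i} U45={f,l}
C dims 5,5; δ0: rk_F2 4
Ȟ^0 = (5 − 4) − 0 = 1, so Ȟ^0 ≅ Z/2
Ȟ^1 = (5 − 0) − 4 = 1, so Ȟ^1 ≅ Z/2
Ȟ^2 = (0 − 0) − 0 = 0, so Ȟ^2 ≅ 0


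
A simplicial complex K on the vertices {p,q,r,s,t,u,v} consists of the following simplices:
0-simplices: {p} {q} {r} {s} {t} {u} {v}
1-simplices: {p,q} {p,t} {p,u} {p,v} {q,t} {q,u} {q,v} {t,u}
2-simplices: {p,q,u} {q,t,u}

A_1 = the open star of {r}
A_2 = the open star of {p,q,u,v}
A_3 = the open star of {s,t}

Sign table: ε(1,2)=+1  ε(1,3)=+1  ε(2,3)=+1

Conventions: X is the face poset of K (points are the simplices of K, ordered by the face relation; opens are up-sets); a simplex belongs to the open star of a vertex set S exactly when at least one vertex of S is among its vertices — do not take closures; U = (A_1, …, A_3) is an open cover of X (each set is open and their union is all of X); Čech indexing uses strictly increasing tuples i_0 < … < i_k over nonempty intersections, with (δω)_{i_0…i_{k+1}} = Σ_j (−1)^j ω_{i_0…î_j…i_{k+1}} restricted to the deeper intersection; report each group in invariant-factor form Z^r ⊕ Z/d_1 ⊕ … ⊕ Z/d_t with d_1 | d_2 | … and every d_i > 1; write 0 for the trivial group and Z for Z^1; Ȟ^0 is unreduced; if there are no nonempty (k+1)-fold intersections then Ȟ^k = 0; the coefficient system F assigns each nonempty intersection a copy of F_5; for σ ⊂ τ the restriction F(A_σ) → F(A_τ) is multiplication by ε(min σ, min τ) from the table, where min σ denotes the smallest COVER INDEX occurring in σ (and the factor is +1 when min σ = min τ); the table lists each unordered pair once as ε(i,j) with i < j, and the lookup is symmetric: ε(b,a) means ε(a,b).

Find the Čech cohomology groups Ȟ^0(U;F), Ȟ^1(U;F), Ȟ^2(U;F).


nonempty intersections:
  A1={{r}} A2={{p},{q},{u},{v},{p,q},{p,t},{p,u},{p,v},{q,t},{q,u},{q,v},{t,u},{p,q,u},{q,t,u}} A3={{s},{t},{p,t},{q,t},{t,u},{q,t,u}}
  A23={{p,t},{q,t},{t,u},{q,t,u}}
C dims 3,1; δ0: rk_F5 1
Ȟ^0: (3−1)−0=2 ⇒ Z/5 ⊕ Z/5
Ȟ^1: (1−0)−1=0 ⇒ 0
Ȟ^2: (0−0)−0=0 ⇒ 0

Ȟ^0 = Z/5 ⊕ Z/5,  Ȟ^1 = 0,  Ȟ^2 = 0


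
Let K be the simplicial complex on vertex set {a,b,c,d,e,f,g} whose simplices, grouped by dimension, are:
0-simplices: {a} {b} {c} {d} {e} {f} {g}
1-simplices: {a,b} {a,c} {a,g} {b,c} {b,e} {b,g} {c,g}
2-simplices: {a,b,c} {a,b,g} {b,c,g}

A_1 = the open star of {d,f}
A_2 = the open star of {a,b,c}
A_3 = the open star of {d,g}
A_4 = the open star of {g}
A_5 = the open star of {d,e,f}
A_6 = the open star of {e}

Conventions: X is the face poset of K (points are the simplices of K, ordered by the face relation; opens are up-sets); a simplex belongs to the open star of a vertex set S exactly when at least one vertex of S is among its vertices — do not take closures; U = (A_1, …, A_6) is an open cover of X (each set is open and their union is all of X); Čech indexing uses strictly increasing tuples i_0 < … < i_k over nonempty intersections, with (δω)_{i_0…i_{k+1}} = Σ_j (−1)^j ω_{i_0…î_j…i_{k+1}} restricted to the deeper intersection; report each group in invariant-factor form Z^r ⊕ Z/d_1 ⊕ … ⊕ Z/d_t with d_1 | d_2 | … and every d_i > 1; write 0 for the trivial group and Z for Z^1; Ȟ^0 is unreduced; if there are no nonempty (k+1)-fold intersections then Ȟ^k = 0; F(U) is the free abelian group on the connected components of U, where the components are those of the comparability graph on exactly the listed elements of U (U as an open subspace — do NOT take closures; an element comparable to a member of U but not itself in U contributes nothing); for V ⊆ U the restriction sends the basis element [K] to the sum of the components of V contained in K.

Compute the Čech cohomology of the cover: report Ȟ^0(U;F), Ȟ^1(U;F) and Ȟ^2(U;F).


nonempty overlaps:
  A1={{d},{f}} A2={{a},{b},{c},{a,b},{a,c},{a,g},{b,c},{b,e},{b,g},{c,g},{a,b,c},{a,b,g},{b,c,g}} A3={{d},{g},{a,g},{b,g},{c,g},{a,b,g},{b,c,g}} A4={{g},{a,g},{b,g},{c,g},{a,b,g},{b,c,g}} A5={{d},{e},{f},{b,e}} A6={{e},{b,e}}
  A13={{d}} A15={{d},{f}} A23={{a,g},{b,g},{c,g},{a,b,g},{b,c,g}} A24={{a,g},{b,g},{c,g},{a,b,g},{b,c,g}} A25={{b,e}} A26={{b,e}} A34={{g},{a,g},{b,g},{c,g},{a,b,g},{b,c,g}} A35={{d}} A56={{e},{b,e}}
  A135={{d}} A234={{a,g},{b,g},{c,g},{a,b,g},{b,c,g}} A256={{b,e}}
components per intersection:
  A1: {{d}} {{f}}
  A2: {{a},{b},{c},{a,b},{a,c},{a,g},{b,c},{b,e},{b,g},{c,g},{a,b,c},{a,b,g},{b,c,g}}
  A3: {{d}} {{g},{a,g},{b,g},{c,g},{a,b,g},{b,c,g}}
  A4: {{g},{a,g},{b,g},{c,g},{a,b,g},{b,c,g}}
  A5: {{d}} {{e},{b,e}} {{f}}
  A6: {{e},{b,e}}
  A13: {{d}}
  A15: {{d}} {{f}}
  A23: {{a,g},{b,g},{c,g},{a,b,g},{b,c,g}}
  A24: {{a,g},{b,g},{c,g},{a,b,g},{b,c,g}}
  A25: {{b,e}}
  A26: {{b,e}}
  A34: {{g},{a,g},{b,g},{c,g},{a,b,g},{b,c,g}}
  A35: {{d}}
  A56: {{e},{b,e}}
  A135: {{d}}
  A234: {{a,g},{b,g},{c,g},{a,b,g},{b,c,g}}
  A256: {{b,e}}
C dims 10,10,3; δ0: rk 7, SNF 1^7; δ1: rk 3, SNF 1^3
degree 0: 10−7−0 = 3 → Ȟ^0 ≅ Z^3
degree 1: 10−3−7 = 0 → Ȟ^1 ≅ 0
degree 2: 3−0−3 = 0 → Ȟ^2 ≅ 0

Ȟ^0(U;F) ≅ Z^3,  Ȟ^1(U;F) ≅ 0,  Ȟ^2(U;F) ≅ 0


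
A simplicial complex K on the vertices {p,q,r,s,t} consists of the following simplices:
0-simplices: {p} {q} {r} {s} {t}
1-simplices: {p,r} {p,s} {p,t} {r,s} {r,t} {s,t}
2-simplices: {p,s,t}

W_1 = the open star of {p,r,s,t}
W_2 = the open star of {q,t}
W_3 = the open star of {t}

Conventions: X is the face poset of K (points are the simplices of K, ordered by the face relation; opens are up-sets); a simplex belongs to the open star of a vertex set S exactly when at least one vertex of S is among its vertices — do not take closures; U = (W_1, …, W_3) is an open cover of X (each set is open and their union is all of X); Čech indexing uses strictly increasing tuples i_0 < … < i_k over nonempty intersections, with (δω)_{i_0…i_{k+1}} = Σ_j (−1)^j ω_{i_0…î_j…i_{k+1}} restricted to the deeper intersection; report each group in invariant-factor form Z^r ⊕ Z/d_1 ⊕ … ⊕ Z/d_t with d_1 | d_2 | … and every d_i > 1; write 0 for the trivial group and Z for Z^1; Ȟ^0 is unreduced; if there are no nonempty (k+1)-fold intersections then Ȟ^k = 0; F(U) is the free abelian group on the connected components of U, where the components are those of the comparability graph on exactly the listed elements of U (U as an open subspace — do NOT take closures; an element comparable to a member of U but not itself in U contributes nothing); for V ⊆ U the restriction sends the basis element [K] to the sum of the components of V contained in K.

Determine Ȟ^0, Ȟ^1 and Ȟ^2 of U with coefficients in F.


intersection data:
  W1={{p},{r},{s},{t},{p,r},{p,s},{p,t},{r,s},{r,t},{s,t},{p,s,t}} W2={{q},{t},{p,t},{r,t},{s,t},{p,s,t}} W3={{t},{p,t},{r,t},{s,t},{p,s,t}}
  W12={{t},{p,t},{r,t},{s,t},{p,s,t}} W13={{t},{p,t},{r,t},{s,t},{p,s,t}} W23={{t},{p,t},{r,t},{s,t},{p,s,t}}
  W123={{t},{p,t},{r,t},{s,t},{p,s,t}}
components per intersection:
  W1: {{p},{r},{s},{t},{p,r},{p,s},{p,t},{r,s},{r,t},{s,t},{p,s,t}}
  W2: {{q}} {{t},{p,t},{r,t},{s,t},{p,s,t}}
  W3: {{t},{p,t},{r,t},{s,t},{p,s,t}}
  W12: {{t},{p,t},{r,t},{s,t},{p,s,t}}
  W13: {{t},{p,t},{r,t},{s,t},{p,s,t}}
  W23: {{t},{p,t},{r,t},{s,t},{p,s,t}}
  W123: {{t},{p,t},{r,t},{s,t},{p,s,t}}
C dims 4,3,1; δ0: rk 2, SNF 1^2; δ1: rk 1, SNF 1^1
Ȟ^0 = (4 − 2) − 0 = 2, so Ȟ^0 ≅ Z^2
Ȟ^1 = (3 − 1) − 2 = 0, so Ȟ^1 ≅ 0
Ȟ^2 = (1 − 0) − 1 = 0, so Ȟ^2 ≅ 0

Ȟ^0(U;F) ≅ Z^2,  Ȟ^1(U;F) ≅ 0,  Ȟ^2(U;F) ≅ 0


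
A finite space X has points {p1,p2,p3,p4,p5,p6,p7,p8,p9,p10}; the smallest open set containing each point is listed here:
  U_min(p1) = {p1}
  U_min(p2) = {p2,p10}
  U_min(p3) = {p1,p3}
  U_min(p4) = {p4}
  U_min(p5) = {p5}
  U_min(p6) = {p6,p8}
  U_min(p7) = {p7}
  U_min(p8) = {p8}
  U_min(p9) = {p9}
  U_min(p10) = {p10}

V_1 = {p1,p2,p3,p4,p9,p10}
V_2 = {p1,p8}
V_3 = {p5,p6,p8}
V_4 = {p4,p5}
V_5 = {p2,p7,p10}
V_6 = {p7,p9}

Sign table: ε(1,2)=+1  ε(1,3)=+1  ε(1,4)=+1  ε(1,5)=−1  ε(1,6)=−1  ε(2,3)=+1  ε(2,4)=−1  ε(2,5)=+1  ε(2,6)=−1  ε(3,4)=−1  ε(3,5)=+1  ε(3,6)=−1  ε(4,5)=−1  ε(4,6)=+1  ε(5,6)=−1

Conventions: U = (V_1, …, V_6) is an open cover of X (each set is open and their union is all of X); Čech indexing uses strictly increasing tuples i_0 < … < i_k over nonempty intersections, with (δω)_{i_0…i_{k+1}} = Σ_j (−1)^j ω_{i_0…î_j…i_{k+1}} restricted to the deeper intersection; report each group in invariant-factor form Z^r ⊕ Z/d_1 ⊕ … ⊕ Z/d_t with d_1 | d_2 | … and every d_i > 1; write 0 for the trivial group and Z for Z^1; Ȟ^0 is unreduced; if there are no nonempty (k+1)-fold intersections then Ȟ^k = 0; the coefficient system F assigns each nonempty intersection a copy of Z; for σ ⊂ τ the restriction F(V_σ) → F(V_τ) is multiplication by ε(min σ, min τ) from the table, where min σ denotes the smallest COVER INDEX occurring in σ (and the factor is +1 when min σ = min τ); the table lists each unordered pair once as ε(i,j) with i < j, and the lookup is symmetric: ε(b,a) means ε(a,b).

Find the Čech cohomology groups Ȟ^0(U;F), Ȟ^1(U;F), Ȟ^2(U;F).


intersection data:
  V12={p1} V14={p4} V15={p2,p10} V16={p9} V23={p8} V34={p5} V56={p7}
C dims 6,7; δ0: rk 6, SNF 1^5·2
Ȟ^0 = (6 − 6) − 0 = 0, so Ȟ^0 ≅ 0
Ȟ^1 = (7 − 0) − 6 = 1 plus torsion [2], so Ȟ^1 ≅ Z ⊕ Z/2
Ȟ^2 = (0 − 0) − 0 = 0, so Ȟ^2 ≅ 0

Ȟ^0 ≅ 0, Ȟ^1 ≅ Z ⊕ Z/2, Ȟ^2 ≅ 0


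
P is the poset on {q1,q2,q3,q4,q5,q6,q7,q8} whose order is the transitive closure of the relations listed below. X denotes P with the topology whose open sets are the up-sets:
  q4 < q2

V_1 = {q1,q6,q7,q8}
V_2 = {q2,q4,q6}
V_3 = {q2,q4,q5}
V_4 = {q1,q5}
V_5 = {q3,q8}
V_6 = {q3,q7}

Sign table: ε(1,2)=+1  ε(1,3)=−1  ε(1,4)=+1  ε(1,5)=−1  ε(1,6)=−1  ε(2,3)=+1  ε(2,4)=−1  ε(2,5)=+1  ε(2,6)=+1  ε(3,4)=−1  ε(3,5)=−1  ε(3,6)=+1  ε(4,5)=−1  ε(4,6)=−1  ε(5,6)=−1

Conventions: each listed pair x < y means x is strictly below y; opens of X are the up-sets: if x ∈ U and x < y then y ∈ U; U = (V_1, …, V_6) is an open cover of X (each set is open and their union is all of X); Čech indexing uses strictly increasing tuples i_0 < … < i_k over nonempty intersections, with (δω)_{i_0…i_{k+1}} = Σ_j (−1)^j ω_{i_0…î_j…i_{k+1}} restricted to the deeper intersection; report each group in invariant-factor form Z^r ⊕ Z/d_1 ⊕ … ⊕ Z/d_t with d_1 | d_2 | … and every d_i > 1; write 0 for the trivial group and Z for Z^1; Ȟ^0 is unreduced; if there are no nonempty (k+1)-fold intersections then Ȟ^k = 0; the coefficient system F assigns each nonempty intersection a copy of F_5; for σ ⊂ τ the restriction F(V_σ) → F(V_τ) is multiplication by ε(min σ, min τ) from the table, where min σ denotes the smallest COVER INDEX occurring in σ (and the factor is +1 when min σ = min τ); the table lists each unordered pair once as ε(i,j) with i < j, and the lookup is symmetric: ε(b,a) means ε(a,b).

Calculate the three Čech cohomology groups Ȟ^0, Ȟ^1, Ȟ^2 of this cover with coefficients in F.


Ȟ^0 ≅ 0, Ȟ^1 ≅ Z/5, Ȟ^2 ≅ 0

cover nerve:
  V12={q6} V14={q1} V15={q8} V16={q7} V23={q2,q4} V34={q5} V56={q3}
C dims 6,7; δ0: rk_F5 6
Ȟ^0: (6−6)−0=0 ⇒ 0
Ȟ^1: (7−0)−6=1 ⇒ Z/5
Ȟ^2: (0−0)−0=0 ⇒ 0


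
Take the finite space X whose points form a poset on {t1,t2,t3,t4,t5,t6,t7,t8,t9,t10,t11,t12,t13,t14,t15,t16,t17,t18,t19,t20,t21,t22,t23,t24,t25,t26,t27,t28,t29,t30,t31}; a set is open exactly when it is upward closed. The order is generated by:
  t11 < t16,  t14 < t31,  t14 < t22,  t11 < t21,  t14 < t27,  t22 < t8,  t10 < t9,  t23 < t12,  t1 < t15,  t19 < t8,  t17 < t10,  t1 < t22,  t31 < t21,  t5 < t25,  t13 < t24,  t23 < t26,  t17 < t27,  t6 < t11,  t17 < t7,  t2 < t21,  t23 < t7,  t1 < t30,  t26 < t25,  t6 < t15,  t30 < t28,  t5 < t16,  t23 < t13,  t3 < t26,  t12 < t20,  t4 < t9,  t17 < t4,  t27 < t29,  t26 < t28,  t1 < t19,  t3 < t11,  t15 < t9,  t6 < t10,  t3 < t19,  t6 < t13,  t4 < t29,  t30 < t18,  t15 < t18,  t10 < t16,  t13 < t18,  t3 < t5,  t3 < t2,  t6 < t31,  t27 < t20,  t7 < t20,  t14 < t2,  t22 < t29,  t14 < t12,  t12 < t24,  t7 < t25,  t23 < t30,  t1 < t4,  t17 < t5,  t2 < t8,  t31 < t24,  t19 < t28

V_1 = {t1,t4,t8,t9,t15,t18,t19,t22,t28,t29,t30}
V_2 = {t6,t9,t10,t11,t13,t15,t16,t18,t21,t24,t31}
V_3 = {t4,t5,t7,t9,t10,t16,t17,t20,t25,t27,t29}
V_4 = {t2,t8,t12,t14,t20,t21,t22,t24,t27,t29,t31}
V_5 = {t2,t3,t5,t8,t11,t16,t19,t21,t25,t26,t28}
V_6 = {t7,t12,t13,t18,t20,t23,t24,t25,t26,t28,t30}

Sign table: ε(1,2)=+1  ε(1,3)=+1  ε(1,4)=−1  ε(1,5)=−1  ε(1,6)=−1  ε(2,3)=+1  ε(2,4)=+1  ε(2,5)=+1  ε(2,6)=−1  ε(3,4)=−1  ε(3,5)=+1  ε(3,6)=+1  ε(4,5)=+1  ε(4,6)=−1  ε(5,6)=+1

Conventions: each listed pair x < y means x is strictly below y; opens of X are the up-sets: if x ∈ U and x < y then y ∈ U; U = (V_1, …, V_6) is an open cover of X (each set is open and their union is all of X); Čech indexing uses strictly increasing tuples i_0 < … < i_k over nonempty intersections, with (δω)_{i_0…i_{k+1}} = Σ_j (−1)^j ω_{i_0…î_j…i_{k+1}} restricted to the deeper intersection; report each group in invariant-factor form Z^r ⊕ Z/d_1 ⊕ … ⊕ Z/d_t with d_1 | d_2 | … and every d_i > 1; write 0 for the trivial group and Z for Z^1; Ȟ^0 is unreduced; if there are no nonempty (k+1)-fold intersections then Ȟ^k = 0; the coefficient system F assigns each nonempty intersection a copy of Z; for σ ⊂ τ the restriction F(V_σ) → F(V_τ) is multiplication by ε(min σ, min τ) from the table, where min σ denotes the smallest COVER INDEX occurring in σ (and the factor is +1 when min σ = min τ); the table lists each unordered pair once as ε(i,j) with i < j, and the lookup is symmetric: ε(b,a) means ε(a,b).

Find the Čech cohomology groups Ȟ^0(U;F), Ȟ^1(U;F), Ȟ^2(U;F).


cover nerve:
  V12={t9,t15,t18} V13={t4,t9,t29} V14={t8,t22,t29} V15={t8,t19,t28} V16={t18,t28,t30} V23={t9,t10,t16} V24={t21,t24,t31} V25={t11,t16,t21} V26={t13,t18,t24} V34={t20,t27,t29} V35={t5,t16,t25} V36={t7,t20,t25} V45={t2,t8,t21} V46={t12,t20,t24} V56={t25,t26,t28}
  V123={t9} V126={t18} V134={t29} V145={t8} V156={t28} V235={t16} V245={t21} V246={t24} V346={t20} V356={t25}
C dims 6,15,10; δ0: rk 6, SNF 1^5·2; δ1: rk 9, SNF 1^9
Ȟ^0: (6−6)−0=0 ⇒ 0
Ȟ^1: (15−9)−6=0 plus torsion [2] ⇒ Z/2
Ȟ^2: (10−0)−9=1 ⇒ Z

Ȟ^0 = 0, Ȟ^1 = Z/2, Ȟ^2 = Z


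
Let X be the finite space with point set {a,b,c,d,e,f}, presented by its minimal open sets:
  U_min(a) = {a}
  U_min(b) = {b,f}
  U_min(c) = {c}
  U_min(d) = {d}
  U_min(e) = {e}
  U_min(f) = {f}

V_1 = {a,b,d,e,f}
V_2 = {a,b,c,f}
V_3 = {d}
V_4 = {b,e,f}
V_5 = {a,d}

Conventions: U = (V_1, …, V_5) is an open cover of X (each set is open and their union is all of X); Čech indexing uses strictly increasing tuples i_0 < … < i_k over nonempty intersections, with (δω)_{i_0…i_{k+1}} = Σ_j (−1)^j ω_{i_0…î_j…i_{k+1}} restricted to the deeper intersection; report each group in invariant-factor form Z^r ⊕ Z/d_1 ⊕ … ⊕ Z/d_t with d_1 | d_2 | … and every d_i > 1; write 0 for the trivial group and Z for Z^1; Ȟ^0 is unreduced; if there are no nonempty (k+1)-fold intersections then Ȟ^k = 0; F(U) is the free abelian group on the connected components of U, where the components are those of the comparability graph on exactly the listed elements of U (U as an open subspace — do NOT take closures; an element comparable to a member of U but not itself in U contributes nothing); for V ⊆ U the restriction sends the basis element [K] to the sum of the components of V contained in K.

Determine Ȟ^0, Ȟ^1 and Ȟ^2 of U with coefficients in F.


Ȟ^0(U;F) ≅ Z^5, Ȟ^1(U;F) ≅ 0 and Ȟ^2(U;F) ≅ 0

intersection data:
  V12={a,b,f} V13={d} V14={b,e,f} V15={a,d} V24={b,f} V25={a} V35={d}
  V124={b,f} V125={a} V135={d}
components per intersection:
  V1: {a} {b,f} {d} {e}
  V2: {a} {b,f} {c}
  V3: {d}
  V4: {b,f} {e}
  V5: {a} {d}
  V12: {a} {b,f}
  V13: {d}
  V14: {b,f} {e}
  V15: {a} {d}
  V24: {b,f}
  V25: {a}
  V35: {d}
  V124: {b,f}
  V125: {a}
  V135: {d}
C dims 12,10,3; δ0: rk 7, SNF 1^7; δ1: rk 3, SNF 1^3
Ȟ^0 = (12 − 7) − 0 = 5, so Ȟ^0 ≅ Z^5
Ȟ^1 = (10 − 3) − 7 = 0, so Ȟ^1 ≅ 0
Ȟ^2 = (3 − 0) − 3 = 0, so Ȟ^2 ≅ 0


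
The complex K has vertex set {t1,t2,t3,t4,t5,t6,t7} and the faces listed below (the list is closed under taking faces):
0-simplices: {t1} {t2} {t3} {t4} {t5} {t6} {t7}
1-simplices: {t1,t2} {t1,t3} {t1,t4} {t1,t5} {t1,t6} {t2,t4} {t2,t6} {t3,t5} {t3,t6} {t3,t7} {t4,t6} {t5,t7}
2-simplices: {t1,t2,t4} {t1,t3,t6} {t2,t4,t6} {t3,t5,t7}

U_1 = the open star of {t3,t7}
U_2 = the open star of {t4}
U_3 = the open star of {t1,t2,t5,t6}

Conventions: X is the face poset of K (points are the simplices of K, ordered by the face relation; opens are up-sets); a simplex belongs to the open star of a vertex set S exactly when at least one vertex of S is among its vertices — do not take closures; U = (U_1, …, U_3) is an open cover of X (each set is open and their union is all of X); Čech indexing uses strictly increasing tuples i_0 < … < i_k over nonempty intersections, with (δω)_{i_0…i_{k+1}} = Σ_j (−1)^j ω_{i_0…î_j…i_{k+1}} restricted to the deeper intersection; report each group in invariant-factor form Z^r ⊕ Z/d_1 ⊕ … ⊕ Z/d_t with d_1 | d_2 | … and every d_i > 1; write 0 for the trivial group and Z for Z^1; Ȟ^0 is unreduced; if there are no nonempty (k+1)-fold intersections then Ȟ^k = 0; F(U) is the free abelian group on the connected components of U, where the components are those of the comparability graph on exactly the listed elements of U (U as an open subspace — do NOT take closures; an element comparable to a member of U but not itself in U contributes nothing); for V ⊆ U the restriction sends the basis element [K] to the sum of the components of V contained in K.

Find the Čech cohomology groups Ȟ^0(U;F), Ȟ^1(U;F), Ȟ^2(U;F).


nerve of the cover:
  U1={{t3},{t7},{t1,t3},{t3,t5},{t3,t6},{t3,t7},{t5,t7},{t1,t3,t6},{t3,t5,t7}} U2={{t4},{t1,t4},{t2,t4},{t4,t6},{t1,t2,t4},{t2,t4,t6}} U3={{t1},{t2},{t5},{t6},{t1,t2},{t1,t3},{t1,t4},{t1,t5},{t1,t6},{t2,t4},{t2,t6},{t3,t5},{t3,t6},{t4,t6},{t5,t7},{t1,t2,t4},{t1,t3,t6},{t2,t4,t6},{t3,t5,t7}}
  U13={{t1,t3},{t3,t5},{t3,t6},{t5,t7},{t1,t3,t6},{t3,t5,t7}} U23={{t1,t4},{t2,t4},{t4,t6},{t1,t2,t4},{t2,t4,t6}}
components per intersection:
  U1: {{t3},{t7},{t1,t3},{t3,t5},{t3,t6},{t3,t7},{t5,t7},{t1,t3,t6},{t3,t5,t7}}
  U2: {{t4},{t1,t4},{t2,t4},{t4,t6},{t1,t2,t4},{t2,t4,t6}}
  U3: {{t1},{t2},{t5},{t6},{t1,t2},{t1,t3},{t1,t4},{t1,t5},{t1,t6},{t2,t4},{t2,t6},{t3,t5},{t3,t6},{t4,t6},{t5,t7},{t1,t2,t4},{t1,t3,t6},{t2,t4,t6},{t3,t5,t7}}
  U13: {{t1,t3},{t3,t6},{t1,t3,t6}} {{t3,t5},{t5,t7},{t3,t5,t7}}
  U23: {{t1,t4},{t2,t4},{t4,t6},{t1,t2,t4},{t2,t4,t6}}
C dims 3,3; δ0: rk 2, SNF 1^2
Ȟ^0 = (3 − 2) − 0 = 1, so Ȟ^0 ≅ Z
Ȟ^1 = (3 − 0) − 2 = 1, so Ȟ^1 ≅ Z
Ȟ^2 = (0 − 0) − 0 = 0, so Ȟ^2 ≅ 0

Ȟ^0 ≅ Z, Ȟ^1 ≅ Z, Ȟ^2 ≅ 0


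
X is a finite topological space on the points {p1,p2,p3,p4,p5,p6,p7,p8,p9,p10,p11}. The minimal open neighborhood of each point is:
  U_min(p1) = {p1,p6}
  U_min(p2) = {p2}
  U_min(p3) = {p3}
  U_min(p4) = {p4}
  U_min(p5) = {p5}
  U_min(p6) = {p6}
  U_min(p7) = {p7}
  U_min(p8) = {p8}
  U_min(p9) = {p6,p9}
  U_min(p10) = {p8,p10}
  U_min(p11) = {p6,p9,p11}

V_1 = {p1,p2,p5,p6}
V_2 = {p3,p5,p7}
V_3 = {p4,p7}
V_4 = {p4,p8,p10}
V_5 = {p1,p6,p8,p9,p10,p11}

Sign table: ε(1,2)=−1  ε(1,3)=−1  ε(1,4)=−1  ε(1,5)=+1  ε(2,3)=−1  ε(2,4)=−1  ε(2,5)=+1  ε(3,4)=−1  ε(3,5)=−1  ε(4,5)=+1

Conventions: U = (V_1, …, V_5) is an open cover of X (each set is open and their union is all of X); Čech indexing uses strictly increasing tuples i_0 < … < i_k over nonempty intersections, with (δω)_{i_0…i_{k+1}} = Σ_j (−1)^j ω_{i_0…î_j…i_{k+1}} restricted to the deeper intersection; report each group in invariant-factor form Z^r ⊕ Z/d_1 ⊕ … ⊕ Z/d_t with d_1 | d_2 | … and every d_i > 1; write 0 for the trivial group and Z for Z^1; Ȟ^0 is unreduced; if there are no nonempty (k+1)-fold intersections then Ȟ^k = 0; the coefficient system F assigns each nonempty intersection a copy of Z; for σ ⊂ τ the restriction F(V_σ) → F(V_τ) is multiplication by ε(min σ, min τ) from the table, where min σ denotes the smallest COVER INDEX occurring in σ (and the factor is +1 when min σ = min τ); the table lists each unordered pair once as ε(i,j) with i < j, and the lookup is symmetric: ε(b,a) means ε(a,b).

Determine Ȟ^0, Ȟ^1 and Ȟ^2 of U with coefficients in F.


Ȟ^0 = 0,  Ȟ^1 = Z/2,  Ȟ^2 = 0

nonempty overlaps:
  V12={p5} V15={p1,p6} V23={p7} V34={p4} V45={p8,p10}
C dims 5,5; δ0: rk 5, SNF 1^4·2
degree 0: 5−5−0 = 0 → Ȟ^0 ≅ 0
degree 1: 5−0−5 = 0 plus torsion [2] → Ȟ^1 ≅ Z/2
degree 2: 0−0−0 = 0 → Ȟ^2 ≅ 0
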